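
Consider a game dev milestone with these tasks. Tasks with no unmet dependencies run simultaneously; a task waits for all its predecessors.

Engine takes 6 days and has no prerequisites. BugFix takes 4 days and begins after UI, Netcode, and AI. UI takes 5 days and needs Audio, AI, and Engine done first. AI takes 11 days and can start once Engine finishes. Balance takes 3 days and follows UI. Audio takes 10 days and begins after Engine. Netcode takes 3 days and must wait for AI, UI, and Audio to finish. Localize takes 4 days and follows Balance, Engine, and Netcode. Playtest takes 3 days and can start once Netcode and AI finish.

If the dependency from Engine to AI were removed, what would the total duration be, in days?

Original critical path: Engine→AI→UI→Netcode→BugFix = 6+11+5+3+4 = 29 ⇒ 29 days.
Without Engine→AI, AI's earliest start moves from 6 to 0.
After: Engine→Audio→UI→Netcode→BugFix = 6+10+5+3+4 = 28 → 28 days.

28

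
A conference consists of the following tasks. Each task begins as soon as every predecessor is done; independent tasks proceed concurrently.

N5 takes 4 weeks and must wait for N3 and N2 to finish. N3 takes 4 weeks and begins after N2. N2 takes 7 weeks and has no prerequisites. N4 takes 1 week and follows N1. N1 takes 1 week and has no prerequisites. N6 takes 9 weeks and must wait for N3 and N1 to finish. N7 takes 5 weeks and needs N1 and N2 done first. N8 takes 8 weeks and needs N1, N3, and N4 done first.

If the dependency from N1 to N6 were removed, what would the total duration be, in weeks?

Before: longest chain N2→N3→N6 = 7+4+9 = 20, finish 20.
Dropping N1→N6 doesn't change N6's earliest start (11); another predecessor still binds.
The longest chain is now N2→N3→N6 = 7+4+9 = 20, so the schedule takes 20 weeks.

20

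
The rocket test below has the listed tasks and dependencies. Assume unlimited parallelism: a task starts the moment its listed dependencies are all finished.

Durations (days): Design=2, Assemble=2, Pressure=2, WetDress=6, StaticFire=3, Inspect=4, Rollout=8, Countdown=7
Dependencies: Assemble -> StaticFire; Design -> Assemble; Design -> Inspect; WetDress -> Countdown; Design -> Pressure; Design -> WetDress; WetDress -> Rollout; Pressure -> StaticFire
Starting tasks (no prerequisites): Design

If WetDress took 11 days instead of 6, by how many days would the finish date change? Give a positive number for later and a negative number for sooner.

Critical path before the change: Design→WetDress→Rollout = 2+6+8 = 16 giving 16 days.
WetDress is on the critical path; changing it to 11 makes that path 21 days.
That remains the longest chain; total 21 days.
Change in finish: 21 − 16 = +5 days.

5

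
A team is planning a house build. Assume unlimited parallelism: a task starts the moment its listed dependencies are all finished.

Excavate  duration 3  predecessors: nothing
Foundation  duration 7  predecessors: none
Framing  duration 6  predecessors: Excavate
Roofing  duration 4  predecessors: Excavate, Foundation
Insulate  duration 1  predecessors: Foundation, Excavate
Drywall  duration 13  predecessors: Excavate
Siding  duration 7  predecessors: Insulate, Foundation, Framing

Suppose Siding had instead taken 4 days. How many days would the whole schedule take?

16

As given, the longest chain is Excavate→Framing→Siding = 3+6+7 = 16, so the finish is 16 days.
Since Siding is critical, the -3 change carries straight to that chain (now 13 days).
The binding chain switches to Excavate→Drywall = 3+13 = 16; finish 16 days.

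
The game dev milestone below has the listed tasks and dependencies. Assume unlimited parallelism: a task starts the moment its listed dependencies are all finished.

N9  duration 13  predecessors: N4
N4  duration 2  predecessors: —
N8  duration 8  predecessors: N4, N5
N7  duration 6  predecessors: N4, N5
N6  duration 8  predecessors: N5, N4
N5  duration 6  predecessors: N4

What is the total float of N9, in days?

The longest chain is N4→N5→N6 = 2+6+8 = 16; overall finish 16 days.
Longest path through N9: 15 days (earliest finish 15, latest finish 16).
So N9 can slip 16 − 15 = 1 day.

1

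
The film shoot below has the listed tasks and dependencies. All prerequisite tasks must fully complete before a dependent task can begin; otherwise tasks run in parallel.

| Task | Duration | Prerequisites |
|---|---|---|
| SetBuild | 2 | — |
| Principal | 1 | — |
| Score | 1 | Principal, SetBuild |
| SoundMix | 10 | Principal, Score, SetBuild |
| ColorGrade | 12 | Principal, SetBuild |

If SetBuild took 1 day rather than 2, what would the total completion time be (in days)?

13

The binding path is SetBuild→ColorGrade = 2+12 = 14; finish at 14 days.
SetBuild is on the critical path; changing it to 1 makes that path 13 days.
That remains the longest chain; total 13 days.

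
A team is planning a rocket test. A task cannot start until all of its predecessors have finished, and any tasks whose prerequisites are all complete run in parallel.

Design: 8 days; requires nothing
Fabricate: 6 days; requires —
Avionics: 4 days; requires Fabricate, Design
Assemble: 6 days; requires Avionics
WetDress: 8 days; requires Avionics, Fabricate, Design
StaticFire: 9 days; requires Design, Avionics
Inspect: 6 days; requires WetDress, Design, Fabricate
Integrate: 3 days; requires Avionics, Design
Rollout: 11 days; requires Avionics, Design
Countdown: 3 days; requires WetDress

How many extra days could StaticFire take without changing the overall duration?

Design→Avionics→WetDress→Inspect = 8+4+8+6 = 26 sets the makespan at 26 days.
The longest chain containing StaticFire totals 21 days.
Slack of StaticFire = 17 − 12 = 5 days.

5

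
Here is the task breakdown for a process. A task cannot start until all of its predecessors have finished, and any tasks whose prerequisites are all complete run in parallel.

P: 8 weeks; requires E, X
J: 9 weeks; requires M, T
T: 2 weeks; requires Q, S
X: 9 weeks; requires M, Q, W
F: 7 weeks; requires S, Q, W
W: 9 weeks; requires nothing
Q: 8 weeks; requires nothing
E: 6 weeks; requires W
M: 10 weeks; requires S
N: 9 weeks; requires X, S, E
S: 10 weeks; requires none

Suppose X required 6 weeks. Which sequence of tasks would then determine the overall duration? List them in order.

The binding path is S→M→X→N = 10+10+9+9 = 38; finish at 38 weeks.
Since X is critical, the -3 change carries straight to that chain (now 35 weeks).
The critical path is still S→M→X→N; finish is now 35 weeks.

S, M, X, N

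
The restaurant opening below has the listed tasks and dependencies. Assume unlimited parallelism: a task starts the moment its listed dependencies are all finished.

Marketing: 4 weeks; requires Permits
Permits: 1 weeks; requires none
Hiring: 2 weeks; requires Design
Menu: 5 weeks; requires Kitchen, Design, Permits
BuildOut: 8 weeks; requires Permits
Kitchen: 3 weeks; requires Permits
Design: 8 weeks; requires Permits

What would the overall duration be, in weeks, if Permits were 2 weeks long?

Baseline: Permits→Design→Menu = 1+8+5 = 14 → 14 weeks.
Permits is on the critical path; changing it to 2 makes that path 15 weeks.
The critical path is still Permits→Design→Menu; finish is now 15 weeks.

15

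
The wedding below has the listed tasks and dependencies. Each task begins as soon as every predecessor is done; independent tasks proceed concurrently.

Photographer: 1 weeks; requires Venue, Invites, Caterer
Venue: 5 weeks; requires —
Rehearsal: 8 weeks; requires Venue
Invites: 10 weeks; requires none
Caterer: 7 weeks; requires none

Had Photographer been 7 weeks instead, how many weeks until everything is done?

17

Baseline: Venue→Rehearsal = 5+8 = 13 → 13 weeks.
The longest path through Photographer is only 11 weeks, so Photographer has float 2.
Now Invites→Photographer = 10+7 = 17 is longest, so the finish becomes 17 weeks.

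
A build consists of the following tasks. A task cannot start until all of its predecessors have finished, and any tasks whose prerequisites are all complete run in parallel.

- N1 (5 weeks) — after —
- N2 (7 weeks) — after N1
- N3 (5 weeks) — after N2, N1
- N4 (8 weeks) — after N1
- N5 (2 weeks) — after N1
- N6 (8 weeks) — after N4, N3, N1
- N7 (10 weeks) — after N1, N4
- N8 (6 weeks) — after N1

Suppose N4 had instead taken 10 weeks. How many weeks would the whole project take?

The binding path is N1→N2→N3→N6 = 5+7+5+8 = 25; finish at 25 weeks.
The longest path through N4 is only 23 weeks, so N4 has float 2.
The critical path is still N1→N2→N3→N6; finish is now 25 weeks.

25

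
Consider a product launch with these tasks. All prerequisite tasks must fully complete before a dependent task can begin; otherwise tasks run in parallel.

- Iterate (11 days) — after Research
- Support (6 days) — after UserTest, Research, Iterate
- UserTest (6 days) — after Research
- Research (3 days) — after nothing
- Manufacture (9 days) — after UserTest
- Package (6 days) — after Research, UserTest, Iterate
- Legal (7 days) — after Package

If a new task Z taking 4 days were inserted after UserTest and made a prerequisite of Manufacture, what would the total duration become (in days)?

Originally the schedule takes 27 days.
With Z inserted, Manufacture now waits for max(UserTest, Z).
New critical path: Research→Iterate→Package→Legal = 3+11+6+7 = 27 ⇒ 27 days.

27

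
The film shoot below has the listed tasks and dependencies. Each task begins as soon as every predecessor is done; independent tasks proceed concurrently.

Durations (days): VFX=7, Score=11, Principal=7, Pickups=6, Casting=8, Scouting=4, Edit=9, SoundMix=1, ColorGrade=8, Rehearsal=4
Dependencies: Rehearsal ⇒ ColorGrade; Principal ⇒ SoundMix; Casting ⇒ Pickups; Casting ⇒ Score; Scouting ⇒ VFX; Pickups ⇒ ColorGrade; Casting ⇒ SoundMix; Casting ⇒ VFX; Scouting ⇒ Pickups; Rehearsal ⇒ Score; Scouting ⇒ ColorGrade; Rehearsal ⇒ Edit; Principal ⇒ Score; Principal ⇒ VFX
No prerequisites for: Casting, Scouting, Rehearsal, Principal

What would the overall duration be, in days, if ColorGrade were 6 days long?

As given, the longest chain is Casting→Pickups→ColorGrade = 8+6+8 = 22, so the finish is 22 days.
ColorGrade is on the critical path; changing it to 6 makes that path 20 days.
That remains the longest chain; total 20 days.

20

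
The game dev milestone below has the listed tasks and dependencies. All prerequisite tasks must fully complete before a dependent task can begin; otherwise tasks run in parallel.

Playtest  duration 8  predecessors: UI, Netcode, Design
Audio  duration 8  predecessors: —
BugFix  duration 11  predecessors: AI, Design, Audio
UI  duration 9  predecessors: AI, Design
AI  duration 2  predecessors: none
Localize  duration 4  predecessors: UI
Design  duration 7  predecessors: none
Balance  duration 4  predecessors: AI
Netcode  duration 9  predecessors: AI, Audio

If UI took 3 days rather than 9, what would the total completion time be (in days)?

25

As given, the longest chain is Audio→Netcode→Playtest = 8+9+8 = 25, so the finish is 25 days.
UI has 1 day of float (longest path through it is 24).
The critical path is still Audio→Netcode→Playtest; finish is now 25 days.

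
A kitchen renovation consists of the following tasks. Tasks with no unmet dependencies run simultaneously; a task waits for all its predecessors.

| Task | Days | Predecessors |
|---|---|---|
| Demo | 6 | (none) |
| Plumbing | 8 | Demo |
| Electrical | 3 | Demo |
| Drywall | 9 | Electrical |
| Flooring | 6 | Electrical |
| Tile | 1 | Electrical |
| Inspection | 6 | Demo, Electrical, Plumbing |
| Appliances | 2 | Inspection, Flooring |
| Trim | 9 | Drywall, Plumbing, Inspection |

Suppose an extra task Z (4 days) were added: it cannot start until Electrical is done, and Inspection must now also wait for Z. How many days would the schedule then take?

Originally the schedule takes 29 days.
With Z inserted, Inspection now waits for max(Demo, Electrical, Plumbing, Z).
New critical path: Demo→Plumbing→Inspection→Trim = 6+8+6+9 = 29 ⇒ 29 days.

29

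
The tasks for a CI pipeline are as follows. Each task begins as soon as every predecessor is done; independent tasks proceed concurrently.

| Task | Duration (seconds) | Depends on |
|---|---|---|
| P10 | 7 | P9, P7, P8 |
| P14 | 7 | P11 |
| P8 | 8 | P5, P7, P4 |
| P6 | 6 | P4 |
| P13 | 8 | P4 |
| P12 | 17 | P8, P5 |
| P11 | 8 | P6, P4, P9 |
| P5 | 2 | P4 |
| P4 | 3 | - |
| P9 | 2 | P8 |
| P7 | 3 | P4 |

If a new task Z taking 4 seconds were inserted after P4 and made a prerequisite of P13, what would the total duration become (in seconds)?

Originally the project takes 31 seconds.
With Z inserted, P13 now waits for max(P4, Z).
New critical path: P4→P7→P8→P9→P11→P14 = 3+3+8+2+8+7 = 31 ⇒ 31 seconds.

31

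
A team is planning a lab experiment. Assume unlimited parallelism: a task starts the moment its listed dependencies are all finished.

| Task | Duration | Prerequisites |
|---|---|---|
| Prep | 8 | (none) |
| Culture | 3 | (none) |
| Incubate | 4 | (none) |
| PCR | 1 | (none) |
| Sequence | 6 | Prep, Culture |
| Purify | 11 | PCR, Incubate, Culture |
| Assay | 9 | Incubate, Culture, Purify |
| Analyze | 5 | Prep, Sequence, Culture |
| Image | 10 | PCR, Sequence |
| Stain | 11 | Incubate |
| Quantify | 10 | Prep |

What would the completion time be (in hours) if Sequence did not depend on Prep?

24

Original critical path: Prep→Sequence→Image = 8+6+10 = 24 ⇒ 24 hours.
Without Prep→Sequence, Sequence's earliest start moves from 8 to 3.
The longest chain is now Incubate→Purify→Assay = 4+11+9 = 24, so the project takes 24 hours.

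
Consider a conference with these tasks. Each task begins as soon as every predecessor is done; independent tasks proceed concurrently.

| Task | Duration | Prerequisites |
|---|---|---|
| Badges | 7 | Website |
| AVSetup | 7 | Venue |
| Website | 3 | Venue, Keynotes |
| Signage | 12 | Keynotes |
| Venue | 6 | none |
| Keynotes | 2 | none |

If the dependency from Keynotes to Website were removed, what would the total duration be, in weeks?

Original critical path: Venue→Website→Badges = 6+3+7 = 16 ⇒ 16 weeks.
Dropping Keynotes→Website doesn't change Website's earliest start (6); another predecessor still binds.
The longest chain is now Venue→Website→Badges = 6+3+7 = 16, so the plan takes 16 weeks.

16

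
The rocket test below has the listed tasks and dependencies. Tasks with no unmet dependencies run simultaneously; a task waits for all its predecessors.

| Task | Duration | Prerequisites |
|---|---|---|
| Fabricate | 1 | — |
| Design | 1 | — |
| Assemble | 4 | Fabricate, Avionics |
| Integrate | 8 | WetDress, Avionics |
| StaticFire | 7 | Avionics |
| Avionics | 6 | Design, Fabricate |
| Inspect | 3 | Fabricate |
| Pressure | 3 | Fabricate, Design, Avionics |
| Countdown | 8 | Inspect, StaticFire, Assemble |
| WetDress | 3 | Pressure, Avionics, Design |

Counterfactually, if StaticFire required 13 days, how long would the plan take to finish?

28

Critical path before the change: Design→Avionics→StaticFire→Countdown = 1+6+7+8 = 22 giving 22 days.
Since StaticFire is critical, the +6 change carries straight to that chain (now 28 days).
No other chain overtakes it, so the finish is 28 days.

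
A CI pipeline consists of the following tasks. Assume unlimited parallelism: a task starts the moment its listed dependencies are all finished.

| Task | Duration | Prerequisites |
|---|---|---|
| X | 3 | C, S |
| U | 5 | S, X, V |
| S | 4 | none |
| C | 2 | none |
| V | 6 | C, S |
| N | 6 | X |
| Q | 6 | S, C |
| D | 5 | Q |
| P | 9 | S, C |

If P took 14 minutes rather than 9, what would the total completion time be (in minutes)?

As given, the longest chain is S→Q→D = 4+6+5 = 15, so the finish is 15 minutes.
The longest path through P is only 13 minutes, so P has float 2.
New critical path: S→P = 4+14 = 18 ⇒ 18 minutes.

18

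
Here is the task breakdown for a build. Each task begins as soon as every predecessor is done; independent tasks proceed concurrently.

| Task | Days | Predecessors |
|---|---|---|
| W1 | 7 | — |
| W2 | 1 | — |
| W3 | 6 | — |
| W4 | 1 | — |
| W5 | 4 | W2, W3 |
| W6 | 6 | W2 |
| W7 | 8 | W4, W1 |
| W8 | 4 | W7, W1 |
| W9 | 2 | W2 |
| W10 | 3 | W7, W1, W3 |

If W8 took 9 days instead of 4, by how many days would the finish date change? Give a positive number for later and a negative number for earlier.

5

Baseline: W1→W7→W8 = 7+8+4 = 19 → 19 days.
Since W8 is critical, the +5 change carries straight to that chain (now 24 days).
No other chain overtakes it, so the finish is 24 days.
Change in finish: 24 − 19 = +5 days.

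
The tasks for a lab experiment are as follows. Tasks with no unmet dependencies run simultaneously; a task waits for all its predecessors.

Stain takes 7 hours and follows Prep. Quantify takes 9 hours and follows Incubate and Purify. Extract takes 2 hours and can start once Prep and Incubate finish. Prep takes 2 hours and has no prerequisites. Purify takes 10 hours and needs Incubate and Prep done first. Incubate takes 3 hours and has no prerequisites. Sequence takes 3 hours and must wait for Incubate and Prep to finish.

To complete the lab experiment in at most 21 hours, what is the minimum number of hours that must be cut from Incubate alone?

1

Current finish: 22 hours; target: 21.
Incubate is on every critical path, so each hour cut from Incubate cuts the finish by one (this holds down to a finish of 21).
Need 22 − 21 = 1 hour off Incubate → Incubate becomes 2 hours, finish becomes 21.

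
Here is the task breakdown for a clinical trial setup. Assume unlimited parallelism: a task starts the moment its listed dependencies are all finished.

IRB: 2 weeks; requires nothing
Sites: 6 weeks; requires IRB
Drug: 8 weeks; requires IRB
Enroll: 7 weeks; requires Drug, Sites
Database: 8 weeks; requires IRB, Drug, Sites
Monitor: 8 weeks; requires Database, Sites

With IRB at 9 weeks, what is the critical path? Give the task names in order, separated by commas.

Baseline: IRB→Drug→Database→Monitor = 2+8+8+8 = 26 → 26 weeks.
IRB is on the critical path; changing it to 9 makes that path 33 weeks.
No other chain overtakes it, so the finish is 33 weeks.

IRB, Drug, Database, Monitor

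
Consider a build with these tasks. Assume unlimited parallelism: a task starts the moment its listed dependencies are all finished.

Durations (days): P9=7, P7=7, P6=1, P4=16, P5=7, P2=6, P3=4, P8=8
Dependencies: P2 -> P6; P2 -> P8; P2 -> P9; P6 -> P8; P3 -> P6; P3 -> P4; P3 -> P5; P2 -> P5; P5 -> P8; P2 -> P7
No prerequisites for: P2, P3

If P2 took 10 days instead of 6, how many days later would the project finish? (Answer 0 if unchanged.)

4

Critical path before the change: P2→P5→P8 = 6+7+8 = 21 giving 21 days.
P2 lies on that path, so at 10 days the path becomes 25 days.
No other chain overtakes it, so the finish is 25 days.
Change in finish: 25 − 21 = +4 days.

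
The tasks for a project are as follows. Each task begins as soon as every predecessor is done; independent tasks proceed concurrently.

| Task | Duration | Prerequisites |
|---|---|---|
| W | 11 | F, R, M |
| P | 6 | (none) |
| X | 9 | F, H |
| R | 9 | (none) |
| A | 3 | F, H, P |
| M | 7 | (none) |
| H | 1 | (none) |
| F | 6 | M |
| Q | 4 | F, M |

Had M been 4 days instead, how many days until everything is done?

21

The binding path is M→F→W = 7+6+11 = 24; finish at 24 days.
M is on the critical path; changing it to 4 makes that path 21 days.
No other chain overtakes it, so the finish is 21 days.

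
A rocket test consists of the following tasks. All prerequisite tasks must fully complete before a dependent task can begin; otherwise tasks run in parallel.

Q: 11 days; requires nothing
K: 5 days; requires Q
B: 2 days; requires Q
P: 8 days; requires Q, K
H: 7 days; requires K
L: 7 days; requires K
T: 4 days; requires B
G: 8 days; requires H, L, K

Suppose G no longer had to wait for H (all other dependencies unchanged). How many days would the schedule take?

31

With the dependency in place, Q→K→H→G = 11+5+7+8 = 31 sets the finish at 31 days.
Dropping H→G doesn't change G's earliest start (23); another predecessor still binds.
New critical path: Q→K→L→G = 11+5+7+8 = 31 ⇒ 31 days.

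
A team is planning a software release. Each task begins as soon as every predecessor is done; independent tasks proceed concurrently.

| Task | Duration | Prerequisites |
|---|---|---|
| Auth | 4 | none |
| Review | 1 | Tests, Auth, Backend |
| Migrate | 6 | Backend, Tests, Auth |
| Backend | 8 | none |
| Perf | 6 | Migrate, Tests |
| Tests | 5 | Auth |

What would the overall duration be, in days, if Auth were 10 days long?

As given, the longest chain is Auth→Tests→Migrate→Perf = 4+5+6+6 = 21, so the finish is 21 days.
Auth is on the critical path; changing it to 10 makes that path 27 days.
That remains the longest chain; total 27 days.

27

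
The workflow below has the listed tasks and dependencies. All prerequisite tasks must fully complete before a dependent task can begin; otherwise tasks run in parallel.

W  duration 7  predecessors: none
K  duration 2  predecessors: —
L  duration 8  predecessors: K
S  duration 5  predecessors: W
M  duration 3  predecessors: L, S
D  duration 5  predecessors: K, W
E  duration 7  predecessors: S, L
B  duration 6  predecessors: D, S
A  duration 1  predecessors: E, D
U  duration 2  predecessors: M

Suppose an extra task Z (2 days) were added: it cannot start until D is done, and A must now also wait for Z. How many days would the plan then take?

20

Originally the plan takes 20 days.
With Z inserted, A now waits for max(E, D, Z).
New critical path: W→S→E→A = 7+5+7+1 = 20 ⇒ 20 days.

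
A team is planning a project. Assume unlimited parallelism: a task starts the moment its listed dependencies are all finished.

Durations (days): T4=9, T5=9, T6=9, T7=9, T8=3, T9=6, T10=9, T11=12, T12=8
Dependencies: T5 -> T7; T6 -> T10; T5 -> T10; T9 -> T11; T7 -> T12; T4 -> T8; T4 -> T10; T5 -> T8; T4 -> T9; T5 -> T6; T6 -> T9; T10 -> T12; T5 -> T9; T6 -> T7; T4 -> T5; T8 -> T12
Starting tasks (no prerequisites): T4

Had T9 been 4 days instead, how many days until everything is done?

44

Baseline: T4→T5→T6→T9→T11 = 9+9+9+6+12 = 45 → 45 days.
T9 lies on that path, so at 4 days the path becomes 43 days.
Now T4→T5→T6→T7→T12 = 9+9+9+9+8 = 44 is longest, so the finish becomes 44 days.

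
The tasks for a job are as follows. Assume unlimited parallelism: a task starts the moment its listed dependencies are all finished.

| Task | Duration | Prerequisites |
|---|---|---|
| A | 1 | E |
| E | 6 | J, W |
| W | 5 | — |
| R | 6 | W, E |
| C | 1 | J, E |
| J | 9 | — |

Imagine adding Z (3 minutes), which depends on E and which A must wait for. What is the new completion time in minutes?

Originally the plan takes 21 minutes.
With Z inserted, A now waits for max(E, Z).
New critical path: J→E→R = 9+6+6 = 21 ⇒ 21 minutes.

21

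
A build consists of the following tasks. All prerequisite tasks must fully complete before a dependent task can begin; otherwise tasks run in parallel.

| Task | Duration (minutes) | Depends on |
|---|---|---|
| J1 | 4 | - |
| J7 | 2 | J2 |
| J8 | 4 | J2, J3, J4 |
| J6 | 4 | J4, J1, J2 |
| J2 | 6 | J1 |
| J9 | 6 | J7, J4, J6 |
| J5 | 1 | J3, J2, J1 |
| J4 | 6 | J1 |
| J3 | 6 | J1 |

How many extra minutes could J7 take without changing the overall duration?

The longest chain is J1→J2→J6→J9 = 4+6+4+6 = 20; overall finish 20 minutes.
J7 finishes as early as 12 and must finish by 14.
Slack of J7 = 12 − 10 = 2 minutes.

2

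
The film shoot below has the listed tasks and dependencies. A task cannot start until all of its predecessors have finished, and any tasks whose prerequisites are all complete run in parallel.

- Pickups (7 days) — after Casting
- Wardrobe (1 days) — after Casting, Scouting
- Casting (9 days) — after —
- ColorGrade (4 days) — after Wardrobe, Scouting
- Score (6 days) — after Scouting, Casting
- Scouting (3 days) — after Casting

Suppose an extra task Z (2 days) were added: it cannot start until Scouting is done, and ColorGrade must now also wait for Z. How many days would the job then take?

Originally the job takes 18 days.
With Z inserted, ColorGrade now waits for max(Wardrobe, Scouting, Z).
New critical path: Casting→Scouting→Z→ColorGrade = 9+3+2+4 = 18 ⇒ 18 days.

18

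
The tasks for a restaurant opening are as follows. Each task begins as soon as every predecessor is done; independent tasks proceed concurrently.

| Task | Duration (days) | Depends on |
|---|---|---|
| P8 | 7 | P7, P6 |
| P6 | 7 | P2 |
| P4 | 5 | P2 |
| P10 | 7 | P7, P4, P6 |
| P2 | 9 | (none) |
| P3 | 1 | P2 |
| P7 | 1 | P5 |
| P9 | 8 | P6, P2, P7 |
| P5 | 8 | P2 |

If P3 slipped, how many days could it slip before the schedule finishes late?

P2→P5→P7→P9 = 9+8+1+8 = 26 sets the makespan at 26 days.
The longest chain containing P3 totals 10 days.
Float = 26 − 10 = 16.

16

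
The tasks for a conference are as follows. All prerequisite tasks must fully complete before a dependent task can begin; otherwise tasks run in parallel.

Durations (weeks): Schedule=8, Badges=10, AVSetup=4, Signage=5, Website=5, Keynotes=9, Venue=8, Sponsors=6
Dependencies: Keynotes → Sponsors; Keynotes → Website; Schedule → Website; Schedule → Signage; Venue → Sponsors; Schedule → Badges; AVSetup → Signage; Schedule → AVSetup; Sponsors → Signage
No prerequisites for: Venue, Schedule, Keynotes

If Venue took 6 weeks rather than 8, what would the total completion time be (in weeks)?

As given, the longest chain is Keynotes→Sponsors→Signage = 9+6+5 = 20, so the finish is 20 weeks.
Venue has 1 week of float (longest path through it is 19).
The critical path is still Keynotes→Sponsors→Signage; finish is now 20 weeks.

20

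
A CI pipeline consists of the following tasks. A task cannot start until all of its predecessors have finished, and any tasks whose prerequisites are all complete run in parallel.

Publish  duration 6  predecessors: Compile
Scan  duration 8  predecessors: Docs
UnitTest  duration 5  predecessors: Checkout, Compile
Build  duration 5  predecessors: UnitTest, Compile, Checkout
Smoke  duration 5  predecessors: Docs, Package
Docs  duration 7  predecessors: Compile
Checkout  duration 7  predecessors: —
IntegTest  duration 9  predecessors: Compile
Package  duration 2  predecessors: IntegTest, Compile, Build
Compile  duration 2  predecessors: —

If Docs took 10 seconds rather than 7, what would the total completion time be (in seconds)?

24

The binding path is Checkout→UnitTest→Build→Package→Smoke = 7+5+5+2+5 = 24; finish at 24 seconds.
The longest path through Docs is only 17 seconds, so Docs has float 7.
That remains the longest chain; total 24 seconds.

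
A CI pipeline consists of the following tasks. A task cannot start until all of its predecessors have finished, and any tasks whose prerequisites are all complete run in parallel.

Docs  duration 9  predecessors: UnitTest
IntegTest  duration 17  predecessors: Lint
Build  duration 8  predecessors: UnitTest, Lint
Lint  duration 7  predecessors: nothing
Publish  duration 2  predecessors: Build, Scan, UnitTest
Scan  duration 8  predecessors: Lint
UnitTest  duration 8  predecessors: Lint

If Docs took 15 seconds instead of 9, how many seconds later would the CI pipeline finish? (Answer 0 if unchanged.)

5

As given, the longest chain is Lint→UnitTest→Build→Publish = 7+8+8+2 = 25, so the finish is 25 seconds.
Docs is off the critical path — its longest chain is 24 seconds, giving 1 of slack.
New critical path: Lint→UnitTest→Docs = 7+8+15 = 30 ⇒ 30 seconds.
Change in finish: 30 − 25 = +5 seconds.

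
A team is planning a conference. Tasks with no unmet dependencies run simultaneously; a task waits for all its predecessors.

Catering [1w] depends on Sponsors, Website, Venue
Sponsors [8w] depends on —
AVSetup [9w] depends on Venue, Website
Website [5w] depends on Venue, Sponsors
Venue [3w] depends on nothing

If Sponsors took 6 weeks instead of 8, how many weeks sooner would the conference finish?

Baseline: Sponsors→Website→AVSetup = 8+5+9 = 22 → 22 weeks.
Sponsors lies on that path, so at 6 weeks the path becomes 20 weeks.
The critical path is still Sponsors→Website→AVSetup; finish is now 20 weeks.
Change in finish: 20 − 22 = -2 weeks.

2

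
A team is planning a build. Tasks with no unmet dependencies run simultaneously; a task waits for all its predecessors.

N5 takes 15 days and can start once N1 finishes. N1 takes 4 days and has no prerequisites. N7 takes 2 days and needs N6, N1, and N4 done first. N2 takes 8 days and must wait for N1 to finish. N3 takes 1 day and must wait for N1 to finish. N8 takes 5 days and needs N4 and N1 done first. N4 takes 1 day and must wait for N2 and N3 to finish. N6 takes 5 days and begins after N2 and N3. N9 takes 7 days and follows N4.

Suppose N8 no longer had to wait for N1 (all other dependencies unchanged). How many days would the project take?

20

Before: longest chain N1→N2→N4→N9 = 4+8+1+7 = 20, finish 20.
Dropping N1→N8 doesn't change N8's earliest start (13); another predecessor still binds.
New critical path: N1→N2→N4→N9 = 4+8+1+7 = 20 ⇒ 20 days.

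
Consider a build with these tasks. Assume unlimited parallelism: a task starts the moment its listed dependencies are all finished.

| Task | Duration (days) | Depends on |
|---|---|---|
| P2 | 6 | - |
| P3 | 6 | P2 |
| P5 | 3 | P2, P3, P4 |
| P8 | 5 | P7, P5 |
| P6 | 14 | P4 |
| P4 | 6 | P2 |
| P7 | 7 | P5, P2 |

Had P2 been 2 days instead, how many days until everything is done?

23

Baseline: P2→P3→P5→P7→P8 = 6+6+3+7+5 = 27 → 27 days.
P2 is on the critical path; changing it to 2 makes that path 23 days.
The critical path is still P2→P3→P5→P7→P8; finish is now 23 days.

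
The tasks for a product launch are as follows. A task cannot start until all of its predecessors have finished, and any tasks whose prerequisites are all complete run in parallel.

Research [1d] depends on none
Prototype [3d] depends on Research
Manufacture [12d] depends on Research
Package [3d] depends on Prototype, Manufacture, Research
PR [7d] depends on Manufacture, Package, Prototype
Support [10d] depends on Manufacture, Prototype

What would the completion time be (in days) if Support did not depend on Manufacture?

With the dependency in place, Research→Manufacture→Package→PR = 1+12+3+7 = 23 sets the finish at 23 days.
Without Manufacture→Support, Support's earliest start moves from 13 to 4.
After: Research→Manufacture→Package→PR = 1+12+3+7 = 23 → 23 days.

23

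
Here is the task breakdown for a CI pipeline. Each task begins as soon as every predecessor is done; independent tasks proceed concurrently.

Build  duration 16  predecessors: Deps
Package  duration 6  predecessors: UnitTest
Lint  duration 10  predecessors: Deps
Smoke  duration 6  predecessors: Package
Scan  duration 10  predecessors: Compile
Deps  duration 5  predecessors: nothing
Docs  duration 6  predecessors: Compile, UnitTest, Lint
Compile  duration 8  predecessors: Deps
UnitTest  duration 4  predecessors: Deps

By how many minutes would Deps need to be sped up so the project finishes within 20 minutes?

Current finish: 23 minutes; target: 20.
Deps is on every critical path, so each minute cut from Deps cuts the finish by one (this holds down to a finish of 19).
Need 23 − 20 = 3 minutes off Deps → Deps becomes 2 minutes, finish becomes 20.

3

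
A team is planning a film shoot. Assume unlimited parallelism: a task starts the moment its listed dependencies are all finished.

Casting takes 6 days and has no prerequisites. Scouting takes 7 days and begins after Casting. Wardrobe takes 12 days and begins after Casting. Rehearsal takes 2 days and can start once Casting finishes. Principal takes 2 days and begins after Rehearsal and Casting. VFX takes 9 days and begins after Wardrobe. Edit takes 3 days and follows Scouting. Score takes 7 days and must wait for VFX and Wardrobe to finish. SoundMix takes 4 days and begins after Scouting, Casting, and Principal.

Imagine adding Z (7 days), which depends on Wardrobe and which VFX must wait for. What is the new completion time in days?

Originally the plan takes 34 days.
With Z inserted, VFX now waits for max(Wardrobe, Z).
New critical path: Casting→Wardrobe→Z→VFX→Score = 6+12+7+9+7 = 41 ⇒ 41 days.

41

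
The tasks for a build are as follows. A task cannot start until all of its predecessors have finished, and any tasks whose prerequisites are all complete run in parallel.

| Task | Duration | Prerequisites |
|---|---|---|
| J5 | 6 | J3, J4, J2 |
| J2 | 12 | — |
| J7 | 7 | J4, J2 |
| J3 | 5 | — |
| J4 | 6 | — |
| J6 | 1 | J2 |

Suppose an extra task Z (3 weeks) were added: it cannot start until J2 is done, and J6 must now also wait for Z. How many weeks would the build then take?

Originally the build takes 19 weeks.
With Z inserted, J6 now waits for max(J2, Z).
New critical path: J2→J7 = 12+7 = 19 ⇒ 19 weeks.

19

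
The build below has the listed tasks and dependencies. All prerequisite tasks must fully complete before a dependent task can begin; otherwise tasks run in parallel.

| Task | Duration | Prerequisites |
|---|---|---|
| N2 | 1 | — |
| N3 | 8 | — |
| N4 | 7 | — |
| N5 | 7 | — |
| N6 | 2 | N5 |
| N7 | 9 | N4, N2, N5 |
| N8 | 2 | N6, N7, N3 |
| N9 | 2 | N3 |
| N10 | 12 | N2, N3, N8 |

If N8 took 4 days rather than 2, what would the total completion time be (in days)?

Actual critical path: N4→N7→N8→N10 = 7+9+2+12 = 30 ⇒ 30 days.
Since N8 is critical, the +2 change carries straight to that chain (now 32 days).
No other chain overtakes it, so the finish is 32 days.

32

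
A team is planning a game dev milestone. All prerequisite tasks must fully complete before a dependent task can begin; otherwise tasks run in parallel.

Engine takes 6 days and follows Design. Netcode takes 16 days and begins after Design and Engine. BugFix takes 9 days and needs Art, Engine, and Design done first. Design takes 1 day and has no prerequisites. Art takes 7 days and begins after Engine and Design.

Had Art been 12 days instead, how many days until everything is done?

The binding path is Design→Engine→Art→BugFix = 1+6+7+9 = 23; finish at 23 days.
Art is on the critical path; changing it to 12 makes that path 28 days.
No other chain overtakes it, so the finish is 28 days.

28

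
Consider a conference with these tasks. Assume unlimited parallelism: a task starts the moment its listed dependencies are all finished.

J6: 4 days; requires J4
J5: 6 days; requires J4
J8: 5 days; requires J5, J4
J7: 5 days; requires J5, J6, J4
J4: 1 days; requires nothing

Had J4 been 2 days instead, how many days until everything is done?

As given, the longest chain is J4→J5→J7 = 1+6+5 = 12, so the finish is 12 days.
J4 is on the critical path; changing it to 2 makes that path 13 days.
The critical path is still J4→J5→J7; finish is now 13 days.

13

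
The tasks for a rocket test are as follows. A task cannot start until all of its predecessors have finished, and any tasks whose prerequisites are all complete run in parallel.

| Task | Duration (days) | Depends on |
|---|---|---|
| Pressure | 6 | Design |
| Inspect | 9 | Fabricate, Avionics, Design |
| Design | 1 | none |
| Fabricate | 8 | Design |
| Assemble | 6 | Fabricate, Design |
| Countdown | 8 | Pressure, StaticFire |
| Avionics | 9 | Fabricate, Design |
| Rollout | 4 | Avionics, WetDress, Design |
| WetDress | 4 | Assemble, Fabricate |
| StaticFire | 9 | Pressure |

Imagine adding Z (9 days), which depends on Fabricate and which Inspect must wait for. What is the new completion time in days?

27

Originally the schedule takes 27 days.
With Z inserted, Inspect now waits for max(Fabricate, Avionics, Design, Z).
New critical path: Design→Fabricate→Z→Inspect = 1+8+9+9 = 27 ⇒ 27 days.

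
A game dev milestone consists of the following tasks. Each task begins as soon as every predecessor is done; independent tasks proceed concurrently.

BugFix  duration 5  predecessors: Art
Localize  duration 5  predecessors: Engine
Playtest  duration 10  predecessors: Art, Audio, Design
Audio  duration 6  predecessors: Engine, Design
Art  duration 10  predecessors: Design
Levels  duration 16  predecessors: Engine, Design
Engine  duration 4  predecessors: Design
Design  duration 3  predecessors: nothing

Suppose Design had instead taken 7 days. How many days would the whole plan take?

Critical path before the change: Design→Engine→Levels = 3+4+16 = 23 giving 23 days.
Design lies on that path, so at 7 days the path becomes 27 days.
No other chain overtakes it, so the finish is 27 days.

27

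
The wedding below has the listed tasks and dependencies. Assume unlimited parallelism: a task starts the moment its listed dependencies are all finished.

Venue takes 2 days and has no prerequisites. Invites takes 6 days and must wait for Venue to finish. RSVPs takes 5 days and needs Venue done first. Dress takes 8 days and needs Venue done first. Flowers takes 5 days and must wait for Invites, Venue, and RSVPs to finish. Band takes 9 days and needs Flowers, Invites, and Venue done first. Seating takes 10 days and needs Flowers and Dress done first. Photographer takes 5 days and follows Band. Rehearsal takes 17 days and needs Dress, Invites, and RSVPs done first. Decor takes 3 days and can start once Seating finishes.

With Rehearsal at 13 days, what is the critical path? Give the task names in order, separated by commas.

Venue, Invites, Flowers, Band, Photographer

Actual critical path: Venue→Dress→Rehearsal = 2+8+17 = 27 ⇒ 27 days.
Since Rehearsal is critical, the -4 change carries straight to that chain (now 23 days).
New critical path: Venue→Invites→Flowers→Band→Photographer = 2+6+5+9+5 = 27 ⇒ 27 days.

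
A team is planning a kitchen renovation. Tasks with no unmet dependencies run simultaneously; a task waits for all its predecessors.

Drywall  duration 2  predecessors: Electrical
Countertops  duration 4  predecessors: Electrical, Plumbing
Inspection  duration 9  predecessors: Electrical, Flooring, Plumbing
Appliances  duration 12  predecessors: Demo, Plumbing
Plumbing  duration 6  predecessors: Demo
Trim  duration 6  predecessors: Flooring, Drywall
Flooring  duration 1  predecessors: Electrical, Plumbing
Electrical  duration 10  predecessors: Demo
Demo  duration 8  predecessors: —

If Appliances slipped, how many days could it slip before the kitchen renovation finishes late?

2

Demo→Electrical→Flooring→Inspection = 8+10+1+9 = 28 sets the makespan at 28 days.
The longest chain containing Appliances totals 26 days.
Float = 28 − 26 = 2.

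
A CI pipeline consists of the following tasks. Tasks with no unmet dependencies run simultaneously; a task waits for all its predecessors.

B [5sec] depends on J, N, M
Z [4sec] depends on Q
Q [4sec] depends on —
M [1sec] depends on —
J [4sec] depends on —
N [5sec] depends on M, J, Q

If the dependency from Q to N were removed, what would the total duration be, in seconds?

Before: longest chain J→N→B = 4+5+5 = 14, finish 14.
Dropping Q→N doesn't change N's earliest start (4); another predecessor still binds.
After: J→N→B = 4+5+5 = 14 → 14 seconds.

14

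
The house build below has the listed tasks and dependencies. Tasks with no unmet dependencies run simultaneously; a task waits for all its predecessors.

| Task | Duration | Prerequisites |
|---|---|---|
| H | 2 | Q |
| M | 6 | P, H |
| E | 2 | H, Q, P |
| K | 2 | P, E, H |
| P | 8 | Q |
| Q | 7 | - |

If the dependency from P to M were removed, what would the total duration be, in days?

19

With the dependency in place, Q→P→M = 7+8+6 = 21 sets the finish at 21 days.
Without P→M, M's earliest start moves from 15 to 9.
The longest chain is now Q→P→E→K = 7+8+2+2 = 19, so the project takes 19 days.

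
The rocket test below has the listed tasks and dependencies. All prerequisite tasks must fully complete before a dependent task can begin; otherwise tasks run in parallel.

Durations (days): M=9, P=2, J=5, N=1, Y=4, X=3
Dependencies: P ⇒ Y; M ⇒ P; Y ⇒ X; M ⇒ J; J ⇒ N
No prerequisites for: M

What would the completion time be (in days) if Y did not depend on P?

15

With the dependency in place, M→P→Y→X = 9+2+4+3 = 18 sets the finish at 18 days.
Without P→Y, Y's earliest start moves from 11 to 0.
The longest chain is now M→J→N = 9+5+1 = 15, so the plan takes 15 days.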